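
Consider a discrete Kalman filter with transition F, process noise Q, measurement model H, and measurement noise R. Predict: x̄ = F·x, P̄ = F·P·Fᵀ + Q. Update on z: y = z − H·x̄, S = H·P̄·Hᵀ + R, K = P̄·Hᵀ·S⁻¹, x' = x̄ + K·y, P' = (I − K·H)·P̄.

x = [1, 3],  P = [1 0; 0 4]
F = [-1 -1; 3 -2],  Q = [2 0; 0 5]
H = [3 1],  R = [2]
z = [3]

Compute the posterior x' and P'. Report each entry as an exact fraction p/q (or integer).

x̄ = F·x = [-4, -3]
P̄ = F·P·Fᵀ + Q = [7 5; 5 30]
y = z − H·x̄ = [18]
S = H·P̄·Hᵀ + R = [125]
K = P̄·Hᵀ·S⁻¹ = [26/125; 9/25]
x' = x̄ + K·y = [-32/125, 87/25]
P' = (I − K·H)·P̄ = [199/125 -109/25; -109/25 69/5]

x' = [-32/125, 87/25]
P' = [199/125 -109/25; -109/25 69/5]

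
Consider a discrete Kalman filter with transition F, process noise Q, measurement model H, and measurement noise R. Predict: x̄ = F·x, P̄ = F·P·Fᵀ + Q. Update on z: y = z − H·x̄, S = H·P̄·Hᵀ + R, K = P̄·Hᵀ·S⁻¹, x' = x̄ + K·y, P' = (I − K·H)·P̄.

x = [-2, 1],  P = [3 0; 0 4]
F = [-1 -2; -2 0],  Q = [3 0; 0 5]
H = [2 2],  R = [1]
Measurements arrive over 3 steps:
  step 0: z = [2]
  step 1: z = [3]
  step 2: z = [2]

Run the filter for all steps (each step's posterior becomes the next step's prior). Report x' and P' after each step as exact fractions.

step 0: x' = [-336/205, 544/205], P' = [1374/205 -1346/205; -1346/205 1369/205]
step 1: x' = [-10762/2705, 14742/2705], P' = [26257/2705 -26368/2705; -26368/2705 5429/541]
step 2: x' = [-7019962/1015865, 8036312/1015865], P' = [12304344/1015865 -12381734/1015865; -12381734/1015865 12709709/1015865]

step 0: x̄ = F·x = [0, 4]
step 0: P̄ = F·P·Fᵀ + Q = [22 6; 6 17]
step 0: y = z − H·x̄ = [-6]
step 0: S = H·P̄·Hᵀ + R = [205]
step 0: K = P̄·Hᵀ·S⁻¹ = [56/205; 46/205]
step 0: x' = x̄ + K·y = [-336/205, 544/205]
step 0: P' = (I − K·H)·P̄ = [1374/205 -1346/205; -1346/205 1369/205]
step 1: x̄ = F·x = [-752/205, 672/205]
step 1: P̄ = F·P·Fᵀ + Q = [2081/205 -2636/205; -2636/205 6521/205]
step 1: y = z − H·x̄ = [155/41]
step 1: S = H·P̄·Hᵀ + R = [2705/41]
step 1: K = P̄·Hᵀ·S⁻¹ = [-222/2705; 1554/2705]
step 1: x' = x̄ + K·y = [-10762/2705, 14742/2705]
step 1: P' = (I − K·H)·P̄ = [26257/2705 -26368/2705; -26368/2705 5429/541]
step 2: x̄ = F·x = [-18722/2705, 21524/2705]
step 2: P̄ = F·P·Fᵀ + Q = [7496/541 -52958/2705; -52958/2705 118553/2705]
step 2: y = z − H·x̄ = [-194/2705]
step 2: S = H·P̄·Hᵀ + R = [203173/2705]
step 2: K = P̄·Hᵀ·S⁻¹ = [-30956/203173; 131190/203173]
step 2: x' = x̄ + K·y = [-7019962/1015865, 8036312/1015865]
step 2: P' = (I − K·H)·P̄ = [12304344/1015865 -12381734/1015865; -12381734/1015865 12709709/1015865]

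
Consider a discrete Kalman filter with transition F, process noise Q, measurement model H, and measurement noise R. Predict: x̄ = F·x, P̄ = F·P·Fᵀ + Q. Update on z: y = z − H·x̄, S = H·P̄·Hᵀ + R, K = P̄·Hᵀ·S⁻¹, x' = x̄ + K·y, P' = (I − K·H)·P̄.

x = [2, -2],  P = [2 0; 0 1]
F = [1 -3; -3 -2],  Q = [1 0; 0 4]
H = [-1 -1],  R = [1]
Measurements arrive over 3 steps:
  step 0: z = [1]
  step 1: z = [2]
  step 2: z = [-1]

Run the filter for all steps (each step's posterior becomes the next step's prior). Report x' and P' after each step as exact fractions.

step 0: x̄ = F·x = [8, -2]
step 0: P̄ = F·P·Fᵀ + Q = [12 0; 0 26]
step 0: y = z − H·x̄ = [7]
step 0: S = H·P̄·Hᵀ + R = [39]
step 0: K = P̄·Hᵀ·S⁻¹ = [-4/13; -2/3]
step 0: x' = x̄ + K·y = [76/13, -20/3]
step 0: P' = (I − K·H)·P̄ = [108/13 -8; -8 26/3]
step 1: x̄ = F·x = [336/13, -164/39]
step 1: P̄ = F·P·Fᵀ + Q = [1759/13 -376/13; -376/13 680/39]
step 1: y = z − H·x̄ = [922/39]
step 1: S = H·P̄·Hᵀ + R = [3740/39]
step 1: K = P̄·Hᵀ·S⁻¹ = [-4149/3740; 112/935]
step 1: x' = x̄ + K·y = [-711/1870, -1284/935]
step 1: P' = (I − K·H)·P̄ = [64661/3740 -15128/935; -15128/935 15016/935]
step 2: x̄ = F·x = [6993/1870, 7269/1870]
step 2: P̄ = F·P·Fᵀ + Q = [972049/3740 -257183/3740; -257183/3740 111021/3740]
step 2: y = z − H·x̄ = [6196/935]
step 2: S = H·P̄·Hᵀ + R = [143111/935]
step 2: K = P̄·Hᵀ·S⁻¹ = [-357433/286222; 73081/286222]
step 2: x' = x̄ + K·y = [-1298267/286222, 1596881/286222]
step 2: P' = (I − K·H)·P̄ = [6070885/286222 -2856726/143111; -2856726/143111 5640371/286222]

step 0: x' = [76/13, -20/3], P' = [108/13 -8; -8 26/3]
step 1: x' = [-711/1870, -1284/935], P' = [64661/3740 -15128/935; -15128/935 15016/935]
step 2: x' = [-1298267/286222, 1596881/286222], P' = [6070885/286222 -2856726/143111; -2856726/143111 5640371/286222]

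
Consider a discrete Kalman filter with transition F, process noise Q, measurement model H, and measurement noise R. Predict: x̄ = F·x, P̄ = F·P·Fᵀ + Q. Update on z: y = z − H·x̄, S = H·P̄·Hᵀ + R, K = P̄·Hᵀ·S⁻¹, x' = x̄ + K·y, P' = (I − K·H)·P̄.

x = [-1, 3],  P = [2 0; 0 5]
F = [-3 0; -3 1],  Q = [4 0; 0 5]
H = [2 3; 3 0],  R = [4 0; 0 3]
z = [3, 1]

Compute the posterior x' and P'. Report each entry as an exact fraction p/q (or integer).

x' = [167/622, 285/311]
P' = [97/311 -60/311; -60/311 1196/2177]

x̄ = F·x = [3, 6]
P̄ = F·P·Fᵀ + Q = [22 18; 18 28]
y = z − H·x̄ = [-21, -8]
S = H·P̄·Hᵀ + R = [560 294; 294 201]
K = P̄·Hᵀ·S⁻¹ = [7/622 97/311; 687/2177 -60/311]
x' = x̄ + K·y = [167/622, 285/311]
P' = (I − K·H)·P̄ = [97/311 -60/311; -60/311 1196/2177]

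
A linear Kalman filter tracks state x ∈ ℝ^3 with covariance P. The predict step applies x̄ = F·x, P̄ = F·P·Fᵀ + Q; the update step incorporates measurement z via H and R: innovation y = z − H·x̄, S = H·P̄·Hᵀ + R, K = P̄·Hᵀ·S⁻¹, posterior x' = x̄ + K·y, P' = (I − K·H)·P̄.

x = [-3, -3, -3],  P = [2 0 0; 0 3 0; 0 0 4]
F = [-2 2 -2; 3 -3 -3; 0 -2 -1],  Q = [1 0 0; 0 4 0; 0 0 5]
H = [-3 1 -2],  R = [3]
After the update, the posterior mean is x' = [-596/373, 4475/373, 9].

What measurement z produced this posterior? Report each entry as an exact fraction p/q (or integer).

z = [-1]

x̄ = F·x = [6, 9, 9]
P̄ = F·P·Fᵀ + Q = [37 -6 -4; -6 85 30; -4 30 21]
S = H·P̄·Hᵀ + R = [373]
K = P̄·Hᵀ·S⁻¹ = [-109/373; 43/373; 0]
x' − x̄ = [-2834/373, 1118/373, 0] = K·y
y = (KᵀK)⁻¹·Kᵀ·(x' − x̄) = [26]
z = y + H·x̄ = [26] + [-27] = [-1]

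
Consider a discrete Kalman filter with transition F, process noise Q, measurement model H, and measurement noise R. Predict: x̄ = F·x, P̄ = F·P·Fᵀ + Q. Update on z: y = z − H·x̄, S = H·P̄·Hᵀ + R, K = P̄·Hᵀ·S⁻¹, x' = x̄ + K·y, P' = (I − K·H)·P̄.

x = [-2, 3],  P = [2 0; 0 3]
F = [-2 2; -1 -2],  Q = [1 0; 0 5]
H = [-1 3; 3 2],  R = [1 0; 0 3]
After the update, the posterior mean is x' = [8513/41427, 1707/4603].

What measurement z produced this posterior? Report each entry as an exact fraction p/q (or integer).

x̄ = F·x = [10, -4]
P̄ = F·P·Fᵀ + Q = [21 -8; -8 19]
S = H·P̄·Hᵀ + R = [241 -5; -5 172]
K = P̄·Hᵀ·S⁻¹ = [-7505/41427 11102/41427; 1250/4603 411/4603]
x' − x̄ = [-405757/41427, 20119/4603] = K·y
y = (KᵀK)⁻¹·Kᵀ·(x' − x̄) = [23, -21]
z = y + H·x̄ = [23, -21] + [-22, 22] = [1, 1]

z = [1, 1]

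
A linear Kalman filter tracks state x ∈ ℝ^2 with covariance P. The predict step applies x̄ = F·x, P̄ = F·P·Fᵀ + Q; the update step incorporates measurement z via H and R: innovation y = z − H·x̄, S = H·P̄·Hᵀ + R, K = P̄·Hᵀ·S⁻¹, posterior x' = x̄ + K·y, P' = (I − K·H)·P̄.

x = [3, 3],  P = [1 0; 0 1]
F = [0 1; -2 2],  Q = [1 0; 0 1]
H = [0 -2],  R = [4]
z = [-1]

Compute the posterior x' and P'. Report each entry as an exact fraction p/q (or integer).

x̄ = F·x = [3, 0]
P̄ = F·P·Fᵀ + Q = [2 2; 2 9]
y = z − H·x̄ = [-1]
S = H·P̄·Hᵀ + R = [40]
K = P̄·Hᵀ·S⁻¹ = [-1/10; -9/20]
x' = x̄ + K·y = [31/10, 9/20]
P' = (I − K·H)·P̄ = [8/5 1/5; 1/5 9/10]

x' = [31/10, 9/20]
P' = [8/5 1/5; 1/5 9/10]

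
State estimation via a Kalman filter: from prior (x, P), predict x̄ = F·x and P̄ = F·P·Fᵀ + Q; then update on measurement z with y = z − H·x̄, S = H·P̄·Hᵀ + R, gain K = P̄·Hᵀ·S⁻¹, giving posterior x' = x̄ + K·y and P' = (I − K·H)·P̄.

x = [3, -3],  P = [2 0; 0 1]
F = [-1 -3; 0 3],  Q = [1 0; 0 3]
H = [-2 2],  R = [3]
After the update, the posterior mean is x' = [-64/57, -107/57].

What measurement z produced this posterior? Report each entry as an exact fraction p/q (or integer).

z = [-1]

x̄ = F·x = [6, -9]
P̄ = F·P·Fᵀ + Q = [12 -9; -9 12]
S = H·P̄·Hᵀ + R = [171]
K = P̄·Hᵀ·S⁻¹ = [-14/57; 14/57]
x' − x̄ = [-406/57, 406/57] = K·y
y = (KᵀK)⁻¹·Kᵀ·(x' − x̄) = [29]
z = y + H·x̄ = [29] + [-30] = [-1]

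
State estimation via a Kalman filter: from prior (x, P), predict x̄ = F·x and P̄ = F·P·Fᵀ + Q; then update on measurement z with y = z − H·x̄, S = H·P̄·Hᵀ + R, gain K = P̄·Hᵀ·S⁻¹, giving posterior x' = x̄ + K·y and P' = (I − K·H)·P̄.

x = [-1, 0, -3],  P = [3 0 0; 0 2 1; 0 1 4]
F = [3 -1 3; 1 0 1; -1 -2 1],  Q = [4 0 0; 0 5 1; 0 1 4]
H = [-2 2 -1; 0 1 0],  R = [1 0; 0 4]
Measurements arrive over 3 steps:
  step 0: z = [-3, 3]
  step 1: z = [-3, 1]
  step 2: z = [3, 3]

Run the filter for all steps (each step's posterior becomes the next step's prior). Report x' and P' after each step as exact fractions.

step 0: x' = [67/20, 33/20, -1/2], P' = [241/35 109/35 -99/14; 109/35 101/35 -3/7; -99/14 -3/7 375/28]
step 1: x' = [257597/42756, 65833/42756, -1023949/171024], P' = [116576/10689 34672/10689 -160549/10689; 34672/10689 154918/53445 -14437/21378; -160549/10689 -14437/21378 2488765/85512]
step 2: x' = [14891438121/2663009824, 3460167025/1331504912, -48007832153/5326019648], P' = [7263370519/665752456 1083534487/332876228 -19976714127/1331504912; 1083534487/332876228 491434567/166438114 -386069447/665752456; -19976714127/1331504912 -386069447/665752456 77971967279/2663009824]

step 0: x̄ = F·x = [-12, -4, -2]
step 0: P̄ = F·P·Fᵀ + Q = [63 20 0; 20 12 0; 0 0 15]
step 0: y = z − H·x̄ = [-21, 7]
step 0: S = H·P̄·Hᵀ + R = [156 -16; -16 16]
step 0: K = P̄·Hᵀ·S⁻¹ = [-33/70 109/140; -1/35 101/140; -3/28 -3/28]
step 0: x' = x̄ + K·y = [67/20, 33/20, -1/2]
step 0: P' = (I − K·H)·P̄ = [241/35 109/35 -99/14; 109/35 101/35 -3/7; -99/14 -3/7 375/28]
step 1: x̄ = F·x = [69/10, 57/20, -143/20]
step 1: P̄ = F·P·Fᵀ + Q = [6439/140 2201/140 1781/140; 2201/140 1559/140 299/140; 1781/140 299/140 8979/140]
step 1: y = z − H·x̄ = [-41/20, -37/20]
step 1: S = H·P̄·Hᵀ + R = [29431/140 -1583/140; -1583/140 2119/140]
step 1: K = P̄·Hᵀ·S⁻¹ = [-3259/10689 8668/10689; -1583/106890 77459/106890; -35477/85512 -14437/85512]
step 1: x' = x̄ + K·y = [257597/42756, 65833/42756, -1023949/171024]
step 1: P' = (I − K·H)·P̄ = [116576/10689 34672/10689 -160549/10689; 34672/10689 154918/53445 -14437/21378; -160549/10689 -14437/21378 2488765/85512]
step 2: x̄ = F·x = [-244015/171024, 6439/171024, -2581001/171024]
step 2: P̄ = F·P·Fᵀ + Q = [34727249/427560 2338139/85512 20907823/427560; 2338139/85512 1280149/85512 1202413/85512; 20907823/427560 1202413/85512 43320881/427560]
step 2: y = z − H·x̄ = [-856279/57008, 506633/171024]
step 2: S = H·P̄·Hᵀ + R = [58105963/142520 -1106131/28504; -1106131/28504 1622197/85512]
step 2: K = P̄·Hᵀ·S⁻¹ = [-408492053/1331504912 1083534487/1331504912; -16591965/665752456 491434567/665752456; -1153666347/2663009824 -386069447/2663009824]
step 2: x' = x̄ + K·y = [14891438121/2663009824, 3460167025/1331504912, -48007832153/5326019648]
step 2: P' = (I − K·H)·P̄ = [7263370519/665752456 1083534487/332876228 -19976714127/1331504912; 1083534487/332876228 491434567/166438114 -386069447/665752456; -19976714127/1331504912 -386069447/665752456 77971967279/2663009824]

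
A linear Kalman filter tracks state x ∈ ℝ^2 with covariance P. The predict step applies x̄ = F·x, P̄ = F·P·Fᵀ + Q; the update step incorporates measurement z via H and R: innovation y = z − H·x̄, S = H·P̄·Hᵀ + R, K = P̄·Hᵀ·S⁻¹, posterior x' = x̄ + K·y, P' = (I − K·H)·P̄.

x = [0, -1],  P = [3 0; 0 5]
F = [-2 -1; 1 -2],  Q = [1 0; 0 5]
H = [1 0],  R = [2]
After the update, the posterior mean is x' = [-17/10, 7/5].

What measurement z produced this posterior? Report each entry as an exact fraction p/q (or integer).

z = [-2]

x̄ = F·x = [1, 2]
P̄ = F·P·Fᵀ + Q = [18 4; 4 28]
S = H·P̄·Hᵀ + R = [20]
K = P̄·Hᵀ·S⁻¹ = [9/10; 1/5]
x' − x̄ = [-27/10, -3/5] = K·y
y = (KᵀK)⁻¹·Kᵀ·(x' − x̄) = [-3]
z = y + H·x̄ = [-3] + [1] = [-2]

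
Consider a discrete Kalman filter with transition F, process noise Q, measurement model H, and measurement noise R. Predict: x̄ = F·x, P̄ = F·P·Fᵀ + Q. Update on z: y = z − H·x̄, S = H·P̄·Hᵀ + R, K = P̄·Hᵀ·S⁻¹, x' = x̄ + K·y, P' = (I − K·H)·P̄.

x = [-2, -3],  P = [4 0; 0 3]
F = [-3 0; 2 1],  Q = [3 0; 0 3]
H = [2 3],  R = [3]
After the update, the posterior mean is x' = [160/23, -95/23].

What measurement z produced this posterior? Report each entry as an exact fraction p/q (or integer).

z = [2]

x̄ = F·x = [6, -7]
P̄ = F·P·Fᵀ + Q = [39 -24; -24 22]
S = H·P̄·Hᵀ + R = [69]
K = P̄·Hᵀ·S⁻¹ = [2/23; 6/23]
x' − x̄ = [22/23, 66/23] = K·y
y = (KᵀK)⁻¹·Kᵀ·(x' − x̄) = [11]
z = y + H·x̄ = [11] + [-9] = [2]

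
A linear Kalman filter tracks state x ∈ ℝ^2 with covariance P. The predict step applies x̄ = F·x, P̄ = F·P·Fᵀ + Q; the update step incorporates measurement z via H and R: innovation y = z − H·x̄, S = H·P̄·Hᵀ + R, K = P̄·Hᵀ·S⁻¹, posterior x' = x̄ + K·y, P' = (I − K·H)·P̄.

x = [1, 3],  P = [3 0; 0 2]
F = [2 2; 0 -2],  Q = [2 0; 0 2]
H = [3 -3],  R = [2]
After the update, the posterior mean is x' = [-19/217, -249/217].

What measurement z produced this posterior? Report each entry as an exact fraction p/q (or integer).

x̄ = F·x = [8, -6]
P̄ = F·P·Fᵀ + Q = [22 -8; -8 10]
S = H·P̄·Hᵀ + R = [434]
K = P̄·Hᵀ·S⁻¹ = [45/217; -27/217]
x' − x̄ = [-1755/217, 1053/217] = K·y
y = (KᵀK)⁻¹·Kᵀ·(x' − x̄) = [-39]
z = y + H·x̄ = [-39] + [42] = [3]

z = [3]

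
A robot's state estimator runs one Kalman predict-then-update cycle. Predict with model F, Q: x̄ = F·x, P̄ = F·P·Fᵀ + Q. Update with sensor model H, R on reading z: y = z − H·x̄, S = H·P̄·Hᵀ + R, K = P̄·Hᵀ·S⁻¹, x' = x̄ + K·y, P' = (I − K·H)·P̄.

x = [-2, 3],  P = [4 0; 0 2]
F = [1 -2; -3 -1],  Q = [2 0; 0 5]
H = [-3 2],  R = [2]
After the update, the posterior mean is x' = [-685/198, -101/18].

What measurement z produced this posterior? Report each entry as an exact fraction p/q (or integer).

x̄ = F·x = [-8, 3]
P̄ = F·P·Fᵀ + Q = [14 -8; -8 43]
S = H·P̄·Hᵀ + R = [396]
K = P̄·Hᵀ·S⁻¹ = [-29/198; 5/18]
x' − x̄ = [899/198, -155/18] = K·y
y = (KᵀK)⁻¹·Kᵀ·(x' − x̄) = [-31]
z = y + H·x̄ = [-31] + [30] = [-1]

z = [-1]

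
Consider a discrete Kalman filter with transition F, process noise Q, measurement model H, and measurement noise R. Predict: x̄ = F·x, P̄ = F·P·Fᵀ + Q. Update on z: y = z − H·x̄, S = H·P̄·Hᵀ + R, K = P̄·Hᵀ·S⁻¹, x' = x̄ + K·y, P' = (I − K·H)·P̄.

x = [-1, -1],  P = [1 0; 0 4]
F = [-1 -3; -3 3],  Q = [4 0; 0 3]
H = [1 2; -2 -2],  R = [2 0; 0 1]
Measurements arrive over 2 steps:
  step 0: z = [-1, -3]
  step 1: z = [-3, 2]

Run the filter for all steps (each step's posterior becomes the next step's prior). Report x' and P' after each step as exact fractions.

step 0: x̄ = F·x = [4, 0]
step 0: P̄ = F·P·Fᵀ + Q = [41 -33; -33 48]
step 0: y = z − H·x̄ = [-5, 5]
step 0: S = H·P̄·Hᵀ + R = [103 -76; -76 93]
step 0: K = P̄·Hᵀ·S⁻¹ = [-3541/3803 -3548/3803; 3579/3803 1698/3803]
step 0: x' = x̄ + K·y = [15177/3803, -9405/3803]
step 0: P' = (I − K·H)·P̄ = [10630/3803 -8856/3803; -8856/3803 8007/3803]
step 1: x̄ = F·x = [13038/3803, -73746/3803]
step 1: P̄ = F·P·Fᵀ + Q = [44769/3803 -93309/3803; -93309/3803 338550/3803]
step 1: y = z − H·x̄ = [123045/3803, -113810/3803]
step 1: S = H·P̄·Hᵀ + R = [1033339/3803 -883884/3803; -883884/3803 790607/3803]
step 1: K = P̄·Hᵀ·S⁻¹ = [-6925941/9391039 -6589932/9391039; 7367883/9391039 2411082/9391039]
step 1: x' = x̄ + K·y = [5321619/9391039, -15875793/9391039]
step 1: P' = (I − K·H)·P̄ = [20441814/9391039 -17146848/9391039; -17146848/9391039 15941307/9391039]

step 0: x' = [15177/3803, -9405/3803], P' = [10630/3803 -8856/3803; -8856/3803 8007/3803]
step 1: x' = [5321619/9391039, -15875793/9391039], P' = [20441814/9391039 -17146848/9391039; -17146848/9391039 15941307/9391039]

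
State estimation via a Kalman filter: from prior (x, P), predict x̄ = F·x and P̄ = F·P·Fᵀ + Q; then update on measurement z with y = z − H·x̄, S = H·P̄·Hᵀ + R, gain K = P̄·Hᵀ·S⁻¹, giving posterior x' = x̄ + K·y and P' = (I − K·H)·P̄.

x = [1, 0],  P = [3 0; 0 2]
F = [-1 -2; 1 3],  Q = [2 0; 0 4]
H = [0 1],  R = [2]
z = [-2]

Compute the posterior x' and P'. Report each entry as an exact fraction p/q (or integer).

x̄ = F·x = [-1, 1]
P̄ = F·P·Fᵀ + Q = [13 -15; -15 25]
y = z − H·x̄ = [-3]
S = H·P̄·Hᵀ + R = [27]
K = P̄·Hᵀ·S⁻¹ = [-5/9; 25/27]
x' = x̄ + K·y = [2/3, -16/9]
P' = (I − K·H)·P̄ = [14/3 -10/9; -10/9 50/27]

x' = [2/3, -16/9]
P' = [14/3 -10/9; -10/9 50/27]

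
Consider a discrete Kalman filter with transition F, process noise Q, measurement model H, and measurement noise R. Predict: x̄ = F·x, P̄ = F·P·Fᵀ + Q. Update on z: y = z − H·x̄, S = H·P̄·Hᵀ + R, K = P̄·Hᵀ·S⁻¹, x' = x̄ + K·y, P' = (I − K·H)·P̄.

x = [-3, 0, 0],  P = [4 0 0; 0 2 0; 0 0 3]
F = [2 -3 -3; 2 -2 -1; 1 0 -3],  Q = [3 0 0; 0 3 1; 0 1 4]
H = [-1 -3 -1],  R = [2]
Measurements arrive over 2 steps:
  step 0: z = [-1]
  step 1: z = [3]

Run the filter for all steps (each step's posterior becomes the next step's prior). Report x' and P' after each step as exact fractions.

step 0: x' = [418/257, -566/771, 1159/771], P' = [1748/257 -641/257 315/257; -641/257 2105/771 -4102/771; 315/257 -4102/771 11609/771]
step 1: x' = [-116559/58994, 42103/29497, -312123/58994], P' = [871945/117988 -198375/29497 1572885/117988; -198375/29497 1017682/88491 -2428349/88491; 1572885/117988 -2428349/88491 24580579/353964]

step 0: x̄ = F·x = [-6, -6, -3]
step 0: P̄ = F·P·Fᵀ + Q = [64 37 35; 37 30 18; 35 18 35]
step 0: y = z − H·x̄ = [-28]
step 0: S = H·P̄·Hᵀ + R = [771]
step 0: K = P̄·Hᵀ·S⁻¹ = [-70/257; -145/771; -124/771]
step 0: x' = x̄ + K·y = [418/257, -566/771, 1159/771]
step 0: P' = (I − K·H)·P̄ = [1748/257 -641/257 315/257; -641/257 2105/771 -4102/771; 315/257 -4102/771 11609/771]
step 1: x̄ = F·x = [243/257, 827/257, -741/257]
step 1: P̄ = F·P·Fᵀ + Q = [28205/257 14395/257 25105/257; 14395/257 12838/257 6235/257; 25105/257 6235/257 35713/257]
step 1: y = z − H·x̄ = [2754/257]
step 1: S = H·P̄·Hᵀ + R = [353964/257]
step 1: K = P̄·Hᵀ·S⁻¹ = [-32165/117988; -14786/88491; -79523/353964]
step 1: x' = x̄ + K·y = [-116559/58994, 42103/29497, -312123/58994]
step 1: P' = (I − K·H)·P̄ = [871945/117988 -198375/29497 1572885/117988; -198375/29497 1017682/88491 -2428349/88491; 1572885/117988 -2428349/88491 24580579/353964]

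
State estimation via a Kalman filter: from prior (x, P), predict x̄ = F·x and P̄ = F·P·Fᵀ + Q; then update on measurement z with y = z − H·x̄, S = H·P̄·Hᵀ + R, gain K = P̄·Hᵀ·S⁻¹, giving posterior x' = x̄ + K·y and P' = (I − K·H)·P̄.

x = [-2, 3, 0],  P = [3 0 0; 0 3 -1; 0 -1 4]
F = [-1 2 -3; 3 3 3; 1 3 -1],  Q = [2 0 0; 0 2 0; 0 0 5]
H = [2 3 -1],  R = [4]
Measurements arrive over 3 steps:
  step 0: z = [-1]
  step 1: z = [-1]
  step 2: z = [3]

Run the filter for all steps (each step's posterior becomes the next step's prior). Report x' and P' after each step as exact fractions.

step 0: x̄ = F·x = [8, 3, 7]
step 0: P̄ = F·P·Fᵀ + Q = [65 -24 38; -24 74 18; 38 18 45]
step 0: y = z − H·x̄ = [-19]
step 0: S = H·P̄·Hᵀ + R = [427]
step 0: K = P̄·Hᵀ·S⁻¹ = [20/427; 156/427; 85/427]
step 0: x' = x̄ + K·y = [3036/427, -1683/427, 1374/427]
step 0: P' = (I − K·H)·P̄ = [27355/427 -13368/427 14526/427; -13368/427 7262/427 -5574/427; 14526/427 -5574/427 11990/427]
step 1: x̄ = F·x = [-10524/427, 8181/427, -3387/427]
step 1: P̄ = F·P·Fᵀ + Q = [372683/427 -344097/427 97817/427; -344097/427 340829/427 -82407/427; 97817/427 -82407/427 31022/427]
step 1: y = z − H·x̄ = [-7309/427]
step 1: S = H·P̄·Hᵀ + R = [564933/427]
step 1: K = P̄·Hᵀ·S⁻¹ = [-384742/564933; 138900/188311; -82609/564933]
step 1: x' = x̄ + K·y = [-7337882/564933, 1230333/188311, -3067070/564933]
step 1: P' = (I − K·H)·P̄ = [146404025/564933 -26596221/188311 54981029/564933; -26596221/188311 14759297/188311 -9470151/188311; 54981029/564933 -9470151/188311 25061135/564933]
step 2: x̄ = F·x = [23921090/564933, -6713953/188311, 2267395/188311]
step 2: P̄ = F·P·Fᵀ + Q = [1540161932/564933 -404333974/188311 158929438/188311; -404333974/188311 328297253/188311 -121798995/188311; 158929438/188311 -121798995/188311 51519842/188311]
step 2: y = z − H·x̄ = [21080381/564933]
step 2: S = H·P̄·Hᵀ + R = [910698407/564933]
step 2: K = P̄·Hᵀ·S⁻¹ = [-1035470216/910698407; 894068418/910698407; -297173853/910698407]
step 2: x' = x̄ + K·y = [-76483602/910698407, 892396065/910698407, -123552706/910698407]
step 2: P' = (I − K·H)·P̄ = [584891393796/910698407 -316670649702/910698407 223912719350/910698407; -316670649702/910698407 172730252833/910698407 -118726814577/910698407; 223912719350/910698407 -118726814577/910698407 92833690381/910698407]

step 0: x' = [3036/427, -1683/427, 1374/427], P' = [27355/427 -13368/427 14526/427; -13368/427 7262/427 -5574/427; 14526/427 -5574/427 11990/427]
step 1: x' = [-7337882/564933, 1230333/188311, -3067070/564933], P' = [146404025/564933 -26596221/188311 54981029/564933; -26596221/188311 14759297/188311 -9470151/188311; 54981029/564933 -9470151/188311 25061135/564933]
step 2: x' = [-76483602/910698407, 892396065/910698407, -123552706/910698407], P' = [584891393796/910698407 -316670649702/910698407 223912719350/910698407; -316670649702/910698407 172730252833/910698407 -118726814577/910698407; 223912719350/910698407 -118726814577/910698407 92833690381/910698407]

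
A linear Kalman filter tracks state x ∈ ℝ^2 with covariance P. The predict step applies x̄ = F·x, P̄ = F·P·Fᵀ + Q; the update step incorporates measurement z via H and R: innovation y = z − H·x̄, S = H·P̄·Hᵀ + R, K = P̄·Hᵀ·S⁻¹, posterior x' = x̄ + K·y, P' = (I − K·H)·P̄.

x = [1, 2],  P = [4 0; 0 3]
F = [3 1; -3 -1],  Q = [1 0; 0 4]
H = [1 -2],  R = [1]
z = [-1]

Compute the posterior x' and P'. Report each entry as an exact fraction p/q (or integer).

x̄ = F·x = [5, -5]
P̄ = F·P·Fᵀ + Q = [40 -39; -39 43]
y = z − H·x̄ = [-16]
S = H·P̄·Hᵀ + R = [369]
K = P̄·Hᵀ·S⁻¹ = [118/369; -125/369]
x' = x̄ + K·y = [-43/369, 155/369]
P' = (I − K·H)·P̄ = [836/369 359/369; 359/369 242/369]

x' = [-43/369, 155/369]
P' = [836/369 359/369; 359/369 242/369]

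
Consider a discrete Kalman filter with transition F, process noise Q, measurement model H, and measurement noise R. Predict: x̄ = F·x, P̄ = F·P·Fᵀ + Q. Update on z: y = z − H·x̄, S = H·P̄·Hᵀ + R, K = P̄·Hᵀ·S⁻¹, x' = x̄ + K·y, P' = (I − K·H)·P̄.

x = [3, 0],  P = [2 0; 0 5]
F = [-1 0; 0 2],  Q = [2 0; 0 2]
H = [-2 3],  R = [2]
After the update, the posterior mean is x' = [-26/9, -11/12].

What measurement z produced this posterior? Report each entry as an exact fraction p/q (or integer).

z = [3]

x̄ = F·x = [-3, 0]
P̄ = F·P·Fᵀ + Q = [4 0; 0 22]
S = H·P̄·Hᵀ + R = [216]
K = P̄·Hᵀ·S⁻¹ = [-1/27; 11/36]
x' − x̄ = [1/9, -11/12] = K·y
y = (KᵀK)⁻¹·Kᵀ·(x' − x̄) = [-3]
z = y + H·x̄ = [-3] + [6] = [3]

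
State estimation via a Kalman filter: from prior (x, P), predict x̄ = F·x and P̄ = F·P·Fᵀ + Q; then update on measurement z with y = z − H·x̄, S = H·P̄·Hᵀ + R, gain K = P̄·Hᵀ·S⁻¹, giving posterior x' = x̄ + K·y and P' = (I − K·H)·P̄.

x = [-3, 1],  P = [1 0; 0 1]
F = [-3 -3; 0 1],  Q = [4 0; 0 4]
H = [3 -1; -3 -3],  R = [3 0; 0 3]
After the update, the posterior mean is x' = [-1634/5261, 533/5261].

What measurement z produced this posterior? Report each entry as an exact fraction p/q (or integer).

z = [-1, 1]

x̄ = F·x = [6, 1]
P̄ = F·P·Fᵀ + Q = [22 -3; -3 5]
S = H·P̄·Hᵀ + R = [224 -165; -165 192]
K = P̄·Hᵀ·S⁻¹ = [1281/5261 -461/5261; -1226/5261 -1218/5261]
x' − x̄ = [-33200/5261, -4728/5261] = K·y
y = (KᵀK)⁻¹·Kᵀ·(x' − x̄) = [-18, 22]
z = y + H·x̄ = [-18, 22] + [17, -21] = [-1, 1]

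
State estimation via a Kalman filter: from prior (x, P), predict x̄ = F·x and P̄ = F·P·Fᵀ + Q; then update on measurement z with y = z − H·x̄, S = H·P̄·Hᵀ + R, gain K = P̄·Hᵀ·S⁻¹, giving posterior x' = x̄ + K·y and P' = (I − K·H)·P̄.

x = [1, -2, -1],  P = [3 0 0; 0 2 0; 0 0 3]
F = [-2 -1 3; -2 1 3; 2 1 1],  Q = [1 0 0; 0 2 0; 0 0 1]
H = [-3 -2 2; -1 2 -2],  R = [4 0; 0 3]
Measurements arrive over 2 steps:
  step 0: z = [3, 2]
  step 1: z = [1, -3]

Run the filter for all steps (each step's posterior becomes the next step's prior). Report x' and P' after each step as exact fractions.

step 0: x̄ = F·x = [-3, -7, -1]
step 0: P̄ = F·P·Fᵀ + Q = [42 37 -5; 37 43 -1; -5 -1 18]
step 0: y = z − H·x̄ = [-18, 11]
step 0: S = H·P̄·Hᵀ + R = [1138 -294; -294 129]
step 0: K = P̄·Hᵀ·S⁻¹ = [-2457/10061 -2324/10061; -3559/20122 -78/10061; -955/20122 -3662/10061]
step 0: x' = x̄ + K·y = [-11521/10061, -39254/10061, -41748/10061]
step 0: P' = (I − K·H)·P̄ = [4200/10061 1838/10061 3224/10061; 1838/10061 164961/20122 163357/20122; 3224/10061 163357/20122 171119/20122]
step 1: x̄ = F·x = [-62948/10061, -141456/10061, -104044/10061]
step 1: P̄ = F·P·Fᵀ + Q = [357970/10061 665667/10061 326299/10061; 665667/10061 1333469/10061 661969/10061; 326299/10061 661969/10061 378506/10061]
step 1: y = z − H·x̄ = [-253607/10061, -18307/10061]
step 1: S = H·P̄·Hᵀ + R = [8886538/10061 -1835710/10061; -1835710/10061 582829/10061]
step 1: K = P̄·Hᵀ·S⁻¹ = [-21501817/89926491 -18231316/89926491; -23299953/59950994 -1857466/29975497; -45644477/179852982 -34755082/89926491]
step 1: x' = x̄ + K·y = [4177161/29975497, -248820929/59950994, -194292887/59950994]
step 1: P' = (I − K·H)·P̄ = [35175304/89926491 13043076/29975497 48888550/89926491; 13043076/29975497 460905649/59950994 453434971/59950994; 48888550/89926491 453434971/59950994 1415681609/179852982]

step 0: x' = [-11521/10061, -39254/10061, -41748/10061], P' = [4200/10061 1838/10061 3224/10061; 1838/10061 164961/20122 163357/20122; 3224/10061 163357/20122 171119/20122]
step 1: x' = [4177161/29975497, -248820929/59950994, -194292887/59950994], P' = [35175304/89926491 13043076/29975497 48888550/89926491; 13043076/29975497 460905649/59950994 453434971/59950994; 48888550/89926491 453434971/59950994 1415681609/179852982]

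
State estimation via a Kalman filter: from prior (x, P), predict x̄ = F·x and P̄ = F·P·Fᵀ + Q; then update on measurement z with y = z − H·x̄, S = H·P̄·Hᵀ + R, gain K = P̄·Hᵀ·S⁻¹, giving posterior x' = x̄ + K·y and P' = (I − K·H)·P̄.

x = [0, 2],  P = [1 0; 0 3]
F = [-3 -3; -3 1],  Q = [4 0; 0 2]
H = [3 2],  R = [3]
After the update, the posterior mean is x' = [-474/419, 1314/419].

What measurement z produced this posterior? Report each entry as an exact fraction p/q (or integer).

z = [3]

x̄ = F·x = [-6, 2]
P̄ = F·P·Fᵀ + Q = [40 0; 0 14]
S = H·P̄·Hᵀ + R = [419]
K = P̄·Hᵀ·S⁻¹ = [120/419; 28/419]
x' − x̄ = [2040/419, 476/419] = K·y
y = (KᵀK)⁻¹·Kᵀ·(x' − x̄) = [17]
z = y + H·x̄ = [17] + [-14] = [3]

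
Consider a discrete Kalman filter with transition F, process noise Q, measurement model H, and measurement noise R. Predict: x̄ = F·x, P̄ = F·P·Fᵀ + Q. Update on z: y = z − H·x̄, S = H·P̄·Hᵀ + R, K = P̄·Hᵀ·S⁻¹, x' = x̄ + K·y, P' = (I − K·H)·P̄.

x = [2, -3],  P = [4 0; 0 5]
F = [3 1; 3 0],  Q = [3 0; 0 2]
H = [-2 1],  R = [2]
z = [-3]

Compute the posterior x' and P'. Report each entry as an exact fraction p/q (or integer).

x' = [31/6, 89/12]
P' = [58/9 103/9; 103/9 395/18]

x̄ = F·x = [3, 6]
P̄ = F·P·Fᵀ + Q = [44 36; 36 38]
y = z − H·x̄ = [-3]
S = H·P̄·Hᵀ + R = [72]
K = P̄·Hᵀ·S⁻¹ = [-13/18; -17/36]
x' = x̄ + K·y = [31/6, 89/12]
P' = (I − K·H)·P̄ = [58/9 103/9; 103/9 395/18]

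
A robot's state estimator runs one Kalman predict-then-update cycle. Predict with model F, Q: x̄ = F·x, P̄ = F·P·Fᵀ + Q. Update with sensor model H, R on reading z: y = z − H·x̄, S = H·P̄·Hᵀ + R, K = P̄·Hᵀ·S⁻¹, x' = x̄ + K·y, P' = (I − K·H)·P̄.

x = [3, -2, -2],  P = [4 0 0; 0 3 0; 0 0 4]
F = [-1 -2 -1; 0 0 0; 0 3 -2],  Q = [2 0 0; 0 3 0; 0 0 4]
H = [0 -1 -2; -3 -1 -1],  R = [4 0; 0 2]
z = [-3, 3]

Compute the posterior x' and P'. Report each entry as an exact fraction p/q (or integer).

x̄ = F·x = [3, 0, -2]
P̄ = F·P·Fᵀ + Q = [22 0 -10; 0 3 0; -10 0 47]
y = z − H·x̄ = [-7, 10]
S = H·P̄·Hᵀ + R = [195 37; 37 190]
K = P̄·Hᵀ·S⁻¹ = [5872/35681 -11660/35681; -459/35681 -474/35681; -17231/35681 163/35681]
x' = x̄ + K·y = [-50661/35681, -1527/35681, 50885/35681]
P' = (I − K·H)·P̄ = [14582/35681 -17364/35681 -3062/35681; -17364/35681 104244/35681 -51204/35681; -3062/35681 -51204/35681 60064/35681]

x' = [-50661/35681, -1527/35681, 50885/35681]
P' = [14582/35681 -17364/35681 -3062/35681; -17364/35681 104244/35681 -51204/35681; -3062/35681 -51204/35681 60064/35681]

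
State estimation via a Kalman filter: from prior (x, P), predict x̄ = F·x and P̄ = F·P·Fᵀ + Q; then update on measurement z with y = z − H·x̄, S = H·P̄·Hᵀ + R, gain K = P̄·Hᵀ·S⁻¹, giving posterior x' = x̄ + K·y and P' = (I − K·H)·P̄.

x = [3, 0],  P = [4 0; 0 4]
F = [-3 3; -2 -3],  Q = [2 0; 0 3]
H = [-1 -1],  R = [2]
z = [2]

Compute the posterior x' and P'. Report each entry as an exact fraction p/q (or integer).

x' = [-157/107, -83/107]
P' = [4074/107 -3950/107; -3950/107 4036/107]

x̄ = F·x = [-9, -6]
P̄ = F·P·Fᵀ + Q = [74 -12; -12 55]
y = z − H·x̄ = [-13]
S = H·P̄·Hᵀ + R = [107]
K = P̄·Hᵀ·S⁻¹ = [-62/107; -43/107]
x' = x̄ + K·y = [-157/107, -83/107]
P' = (I − K·H)·P̄ = [4074/107 -3950/107; -3950/107 4036/107]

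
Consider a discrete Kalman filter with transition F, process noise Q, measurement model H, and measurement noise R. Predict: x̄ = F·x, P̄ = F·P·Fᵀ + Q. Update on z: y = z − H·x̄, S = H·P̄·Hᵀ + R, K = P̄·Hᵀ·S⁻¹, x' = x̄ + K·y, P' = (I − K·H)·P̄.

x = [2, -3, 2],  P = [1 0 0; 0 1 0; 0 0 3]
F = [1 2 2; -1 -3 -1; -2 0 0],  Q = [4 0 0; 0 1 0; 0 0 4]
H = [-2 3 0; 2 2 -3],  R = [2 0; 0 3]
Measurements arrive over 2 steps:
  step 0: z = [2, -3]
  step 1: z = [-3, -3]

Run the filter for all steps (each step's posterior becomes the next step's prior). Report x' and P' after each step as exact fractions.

step 0: x' = [11867/37712, 8737/9428, 29497/18856], P' = [85153/37712 12899/9428 43803/18856; 12899/9428 2455/2357 7281/4714; 43803/18856 7281/4714 26377/9428]
step 1: x' = [200358552/274091983, -13180687/24917453, 2824504516/2466827847], P' = [392852599/274091983 20714380/24917453 389483514/274091983; 20714380/24917453 1568674/2265223 23920856/24917453; 389483514/274091983 23920856/24917453 4461720760/2466827847]

step 0: x̄ = F·x = [0, 5, -4]
step 0: P̄ = F·P·Fᵀ + Q = [21 -13 -2; -13 14 2; -2 2 8]
step 0: y = z − H·x̄ = [-13, -25]
step 0: S = H·P̄·Hᵀ + R = [368 -56; -56 111]
step 0: K = P̄·Hᵀ·S⁻¹ = [-7759/37712 445/4714; 1831/9428 146/2357; -117/18856 -517/2357]
step 0: x' = x̄ + K·y = [11867/37712, 8737/9428, 29497/18856]
step 0: P' = (I − K·H)·P̄ = [85153/37712 12899/9428 43803/18856; 12899/9428 2455/2357 7281/4714; 43803/18856 7281/4714 26377/9428]
step 1: x̄ = F·x = [199751/37712, -175705/37712, -11867/18856]
step 1: P̄ = F·P·Fᵀ + Q = [1837945/37712 -1518631/37712 -363557/18856; -1518631/37712 1416169/37712 327547/18856; -363557/18856 327547/18856 122865/9428]
step 1: y = z − H·x̄ = [813481/37712, -116215/18856]
step 1: S = H·P̄·Hᵀ + R = [38396297/37712 -6075279/18856; -6075279/18856 1566981/9428]
step 1: K = P̄·Hᵀ·S⁻¹ = [-51065329/274091983 24323672/274091983; 5168741/24917453 1392340/24917453; 5210610/274091983 -546043180/2466827847]
step 1: x' = x̄ + K·y = [200358552/274091983, -13180687/24917453, 2824504516/2466827847]
step 1: P' = (I − K·H)·P̄ = [392852599/274091983 20714380/24917453 389483514/274091983; 20714380/24917453 1568674/2265223 23920856/24917453; 389483514/274091983 23920856/24917453 4461720760/2466827847]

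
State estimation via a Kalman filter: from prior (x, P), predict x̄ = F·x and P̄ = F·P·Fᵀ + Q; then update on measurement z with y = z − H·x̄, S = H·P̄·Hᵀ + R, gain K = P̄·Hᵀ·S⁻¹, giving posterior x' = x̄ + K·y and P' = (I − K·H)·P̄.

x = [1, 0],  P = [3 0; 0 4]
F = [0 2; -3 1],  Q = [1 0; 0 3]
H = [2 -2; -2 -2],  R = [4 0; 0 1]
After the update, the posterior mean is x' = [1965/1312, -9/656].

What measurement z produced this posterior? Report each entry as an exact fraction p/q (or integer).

z = [3, -3]

x̄ = F·x = [0, -3]
P̄ = F·P·Fᵀ + Q = [17 8; 8 34]
S = H·P̄·Hᵀ + R = [144 68; 68 269]
K = P̄·Hᵀ·S⁻¹ = [317/1312 -81/328; -2069/8528 -535/2132]
x' − x̄ = [1965/1312, 1959/656] = K·y
y = (KᵀK)⁻¹·Kᵀ·(x' − x̄) = [-3, -9]
z = y + H·x̄ = [-3, -9] + [6, 6] = [3, -3]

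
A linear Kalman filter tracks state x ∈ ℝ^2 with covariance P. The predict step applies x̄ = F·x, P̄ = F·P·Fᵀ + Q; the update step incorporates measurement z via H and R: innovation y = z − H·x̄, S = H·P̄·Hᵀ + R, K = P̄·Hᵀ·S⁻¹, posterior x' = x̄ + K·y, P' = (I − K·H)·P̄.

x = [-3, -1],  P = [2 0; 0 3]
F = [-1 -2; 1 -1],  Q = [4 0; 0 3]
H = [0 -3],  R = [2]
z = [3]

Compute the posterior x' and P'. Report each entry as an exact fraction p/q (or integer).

x̄ = F·x = [5, -2]
P̄ = F·P·Fᵀ + Q = [18 4; 4 8]
y = z − H·x̄ = [-3]
S = H·P̄·Hᵀ + R = [74]
K = P̄·Hᵀ·S⁻¹ = [-6/37; -12/37]
x' = x̄ + K·y = [203/37, -38/37]
P' = (I − K·H)·P̄ = [594/37 4/37; 4/37 8/37]

x' = [203/37, -38/37]
P' = [594/37 4/37; 4/37 8/37]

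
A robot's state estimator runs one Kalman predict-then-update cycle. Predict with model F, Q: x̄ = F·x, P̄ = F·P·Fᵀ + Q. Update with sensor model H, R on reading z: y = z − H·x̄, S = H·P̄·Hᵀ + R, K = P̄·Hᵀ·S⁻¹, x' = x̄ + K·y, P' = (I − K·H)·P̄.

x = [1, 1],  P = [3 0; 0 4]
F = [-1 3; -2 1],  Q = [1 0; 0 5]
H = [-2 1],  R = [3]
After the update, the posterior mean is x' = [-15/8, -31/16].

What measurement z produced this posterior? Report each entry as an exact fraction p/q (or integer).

z = [2]

x̄ = F·x = [2, -1]
P̄ = F·P·Fᵀ + Q = [40 18; 18 21]
S = H·P̄·Hᵀ + R = [112]
K = P̄·Hᵀ·S⁻¹ = [-31/56; -15/112]
x' − x̄ = [-31/8, -15/16] = K·y
y = (KᵀK)⁻¹·Kᵀ·(x' − x̄) = [7]
z = y + H·x̄ = [7] + [-5] = [2]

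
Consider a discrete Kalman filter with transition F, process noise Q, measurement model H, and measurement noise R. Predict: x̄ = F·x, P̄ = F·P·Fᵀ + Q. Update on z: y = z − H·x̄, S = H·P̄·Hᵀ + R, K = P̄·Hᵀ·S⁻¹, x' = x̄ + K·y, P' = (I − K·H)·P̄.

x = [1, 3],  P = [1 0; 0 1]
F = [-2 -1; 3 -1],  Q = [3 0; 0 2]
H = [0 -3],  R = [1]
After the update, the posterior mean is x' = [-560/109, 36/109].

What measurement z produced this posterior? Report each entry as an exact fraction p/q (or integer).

x̄ = F·x = [-5, 0]
P̄ = F·P·Fᵀ + Q = [8 -5; -5 12]
S = H·P̄·Hᵀ + R = [109]
K = P̄·Hᵀ·S⁻¹ = [15/109; -36/109]
x' − x̄ = [-15/109, 36/109] = K·y
y = (KᵀK)⁻¹·Kᵀ·(x' − x̄) = [-1]
z = y + H·x̄ = [-1] + [0] = [-1]

z = [-1]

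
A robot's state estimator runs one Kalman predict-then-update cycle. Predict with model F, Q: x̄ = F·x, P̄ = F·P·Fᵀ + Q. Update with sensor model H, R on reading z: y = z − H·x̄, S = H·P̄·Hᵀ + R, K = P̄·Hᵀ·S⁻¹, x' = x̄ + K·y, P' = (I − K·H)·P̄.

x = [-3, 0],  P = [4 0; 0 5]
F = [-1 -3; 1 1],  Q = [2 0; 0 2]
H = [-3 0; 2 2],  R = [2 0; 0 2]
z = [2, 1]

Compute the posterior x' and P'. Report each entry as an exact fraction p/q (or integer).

x' = [-2348/4157, 3140/4157]
P' = [902/4157 -838/4157; -838/4157 2622/4157]

x̄ = F·x = [3, -3]
P̄ = F·P·Fᵀ + Q = [51 -19; -19 11]
y = z − H·x̄ = [11, 1]
S = H·P̄·Hᵀ + R = [461 -192; -192 98]
K = P̄·Hᵀ·S⁻¹ = [-1353/4157 64/4157; 1257/4157 1784/4157]
x' = x̄ + K·y = [-2348/4157, 3140/4157]
P' = (I − K·H)·P̄ = [902/4157 -838/4157; -838/4157 2622/4157]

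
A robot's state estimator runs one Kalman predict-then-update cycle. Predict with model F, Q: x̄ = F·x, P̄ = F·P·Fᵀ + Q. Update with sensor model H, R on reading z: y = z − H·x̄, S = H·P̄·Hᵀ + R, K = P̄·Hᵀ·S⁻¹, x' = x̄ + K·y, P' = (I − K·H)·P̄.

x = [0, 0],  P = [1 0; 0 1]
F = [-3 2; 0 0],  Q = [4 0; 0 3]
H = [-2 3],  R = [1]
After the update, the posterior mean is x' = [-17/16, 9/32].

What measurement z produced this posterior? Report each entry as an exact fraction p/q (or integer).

x̄ = F·x = [0, 0]
P̄ = F·P·Fᵀ + Q = [17 0; 0 3]
S = H·P̄·Hᵀ + R = [96]
K = P̄·Hᵀ·S⁻¹ = [-17/48; 3/32]
x' − x̄ = [-17/16, 9/32] = K·y
y = (KᵀK)⁻¹·Kᵀ·(x' − x̄) = [3]
z = y + H·x̄ = [3] + [0] = [3]

z = [3]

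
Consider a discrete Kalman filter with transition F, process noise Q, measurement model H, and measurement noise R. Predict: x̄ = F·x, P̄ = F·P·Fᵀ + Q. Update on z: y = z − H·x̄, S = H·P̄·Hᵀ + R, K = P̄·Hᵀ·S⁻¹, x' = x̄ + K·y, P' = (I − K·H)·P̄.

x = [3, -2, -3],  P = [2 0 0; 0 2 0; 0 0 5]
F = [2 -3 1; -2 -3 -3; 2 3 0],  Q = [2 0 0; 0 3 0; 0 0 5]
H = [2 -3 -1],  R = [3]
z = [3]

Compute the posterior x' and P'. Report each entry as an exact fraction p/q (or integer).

x̄ = F·x = [9, 9, 0]
P̄ = F·P·Fᵀ + Q = [33 -5 -10; -5 74 -26; -10 -26 31]
y = z − H·x̄ = [12]
S = H·P̄·Hᵀ + R = [776]
K = P̄·Hᵀ·S⁻¹ = [91/776; -103/388; 27/776]
x' = x̄ + K·y = [2019/194, 564/97, 81/194]
P' = (I − K·H)·P̄ = [17327/776 7433/388 -10217/776; 7433/388 3747/194 -7307/388; -10217/776 -7307/388 23327/776]

x' = [2019/194, 564/97, 81/194]
P' = [17327/776 7433/388 -10217/776; 7433/388 3747/194 -7307/388; -10217/776 -7307/388 23327/776]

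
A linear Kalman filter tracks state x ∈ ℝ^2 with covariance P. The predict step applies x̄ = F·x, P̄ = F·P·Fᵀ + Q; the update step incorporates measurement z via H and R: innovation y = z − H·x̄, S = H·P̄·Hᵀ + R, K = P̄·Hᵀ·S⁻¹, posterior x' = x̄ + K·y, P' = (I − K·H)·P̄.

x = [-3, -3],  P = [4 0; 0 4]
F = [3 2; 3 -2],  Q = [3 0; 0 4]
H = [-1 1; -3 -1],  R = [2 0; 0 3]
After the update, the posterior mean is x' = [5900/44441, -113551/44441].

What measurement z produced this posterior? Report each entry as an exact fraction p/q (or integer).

z = [-3, 2]

x̄ = F·x = [-15, -3]
P̄ = F·P·Fᵀ + Q = [55 20; 20 56]
S = H·P̄·Hᵀ + R = [73 69; 69 674]
K = P̄·Hᵀ·S⁻¹ = [-10825/44441 -11090/44441; 32268/44441 -10952/44441]
x' − x̄ = [672515/44441, 19772/44441] = K·y
y = (KᵀK)⁻¹·Kᵀ·(x' − x̄) = [-15, -46]
z = y + H·x̄ = [-15, -46] + [12, 48] = [-3, 2]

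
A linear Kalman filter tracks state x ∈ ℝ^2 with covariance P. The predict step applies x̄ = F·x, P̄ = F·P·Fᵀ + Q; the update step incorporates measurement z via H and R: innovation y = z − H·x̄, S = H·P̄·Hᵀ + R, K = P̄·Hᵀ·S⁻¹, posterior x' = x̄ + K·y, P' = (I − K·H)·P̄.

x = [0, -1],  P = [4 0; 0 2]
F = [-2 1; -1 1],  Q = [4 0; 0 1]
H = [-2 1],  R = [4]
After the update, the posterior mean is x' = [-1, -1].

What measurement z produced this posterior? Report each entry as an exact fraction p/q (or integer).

z = [1]

x̄ = F·x = [-1, -1]
P̄ = F·P·Fᵀ + Q = [22 10; 10 7]
S = H·P̄·Hᵀ + R = [59]
K = P̄·Hᵀ·S⁻¹ = [-34/59; -13/59]
x' − x̄ = [0, 0] = K·y
y = (KᵀK)⁻¹·Kᵀ·(x' − x̄) = [0]
z = y + H·x̄ = [0] + [1] = [1]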